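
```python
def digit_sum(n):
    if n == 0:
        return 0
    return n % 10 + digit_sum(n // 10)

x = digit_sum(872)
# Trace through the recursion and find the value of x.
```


digit_sum(872)
= 2 + digit_sum(87)
= 2 + 7 + digit_sum(8)
= 2 + 7 + 8 + digit_sum(0)
= 2 + 7 + 8 + 0
= 17


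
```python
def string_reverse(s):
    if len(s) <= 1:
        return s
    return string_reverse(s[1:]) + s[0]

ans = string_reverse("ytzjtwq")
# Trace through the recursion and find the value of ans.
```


string_reverse("ytzjtwq")
= string_reverse("tzjtwq") + "y"
= string_reverse("zjtwq") + "t" + "y"
= string_reverse("jtwq") + "z" + "t" + "y"
= string_reverse("twq") + "j" + "z" + "t" + "y"
= string_reverse("wq") + "t" + "j" + "z" + "t" + "y"
= string_reverse("q") + "w" + "t" + "j" + "z" + "t" + "y"
= "q" + "w" + "t" + "j" + "z" + "t" + "y"
= "qwtjzty"


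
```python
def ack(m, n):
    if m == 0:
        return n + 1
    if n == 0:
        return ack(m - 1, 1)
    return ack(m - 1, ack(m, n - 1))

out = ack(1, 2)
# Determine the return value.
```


ack(1, 2)
= ack(0, ack(1, 1))
First compute ack(1, 1) = 3
= ack(0, 3)
= 4


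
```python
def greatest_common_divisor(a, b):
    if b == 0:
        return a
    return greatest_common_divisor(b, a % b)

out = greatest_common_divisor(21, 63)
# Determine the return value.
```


greatest_common_divisor(21, 63)
= greatest_common_divisor(63, 21 % 63) = greatest_common_divisor(63, 21)
= greatest_common_divisor(21, 63 % 21) = greatest_common_divisor(21, 0)
b == 0, return a = 21


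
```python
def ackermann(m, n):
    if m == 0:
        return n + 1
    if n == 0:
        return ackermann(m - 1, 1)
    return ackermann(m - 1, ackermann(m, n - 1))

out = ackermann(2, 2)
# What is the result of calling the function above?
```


ackermann(2, 2)
= ackermann(1, ackermann(2, 1))
First compute ackermann(2, 1) = 5
= ackermann(1, 5)
= 7


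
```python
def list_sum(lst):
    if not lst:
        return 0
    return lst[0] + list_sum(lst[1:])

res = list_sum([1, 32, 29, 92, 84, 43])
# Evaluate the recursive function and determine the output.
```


list_sum([1, 32, 29, 92, 84, 43])
= 1 + list_sum([32, 29, 92, 84, 43])
= 1 + 32 + list_sum([29, 92, 84, 43])
= 1 + 32 + 29 + list_sum([92, 84, 43])
= 1 + 32 + 29 + 92 + list_sum([84, 43])
= 1 + 32 + 29 + 92 + 84 + list_sum([43])
= 1 + 32 + 29 + 92 + 84 + 43 + list_sum([])
= 1 + 32 + 29 + 92 + 84 + 43 + 0
= 281


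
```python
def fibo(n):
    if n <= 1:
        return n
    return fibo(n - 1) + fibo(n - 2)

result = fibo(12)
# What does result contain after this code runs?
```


fibo(12)
= fibo(11) + fibo(10)
= (fibo(10) + fibo(9)) + fibo(10)
Computing bottom-up: fibo(0)=0, fibo(1)=1, fibo(2)=1, fibo(3)=2, fibo(4)=3, fibo(5)=5, fibo(6)=8, fibo(7)=13, fibo(8)=21, fibo(9)=34, fibo(10)=55, fibo(11)=89, fibo(12)=144
= 144


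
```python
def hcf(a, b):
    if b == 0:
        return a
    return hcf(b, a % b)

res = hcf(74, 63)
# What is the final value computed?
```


hcf(74, 63)
= hcf(63, 74 % 63) = hcf(63, 11)
= hcf(11, 63 % 11) = hcf(11, 8)
= hcf(8, 11 % 8) = hcf(8, 3)
= hcf(3, 8 % 3) = hcf(3, 2)
= hcf(2, 3 % 2) = hcf(2, 1)
= hcf(1, 2 % 1) = hcf(1, 0)
b == 0, return a = 1


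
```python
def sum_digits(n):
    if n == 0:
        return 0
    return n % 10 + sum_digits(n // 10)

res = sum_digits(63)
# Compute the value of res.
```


sum_digits(63)
= 3 + sum_digits(6)
= 3 + 6 + sum_digits(0)
= 3 + 6 + 0
= 9


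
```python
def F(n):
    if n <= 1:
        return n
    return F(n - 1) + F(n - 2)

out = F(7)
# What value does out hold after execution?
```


F(7)
= F(6) + F(5)
= (F(5) + F(4)) + F(5)
Computing bottom-up: F(0)=0, F(1)=1, F(2)=1, F(3)=2, F(4)=3, F(5)=5, F(6)=8, F(7)=13
= 13


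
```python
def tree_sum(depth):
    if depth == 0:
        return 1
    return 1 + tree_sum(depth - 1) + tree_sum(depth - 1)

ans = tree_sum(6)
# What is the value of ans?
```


tree_sum(6)
= 1 + tree_sum(5) + tree_sum(5)
= 1 + 2 * tree_sum(5)
tree_sum(k) = 2^(k+1) - 1
tree_sum(0) = 1
tree_sum(1) = 3
tree_sum(2) = 7
tree_sum(3) = 15
tree_sum(4) = 31
tree_sum(6) = 2^7 - 1 = 127


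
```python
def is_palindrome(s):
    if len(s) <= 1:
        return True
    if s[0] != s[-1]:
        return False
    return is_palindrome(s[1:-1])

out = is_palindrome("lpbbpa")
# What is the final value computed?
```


is_palindrome("lpbbpa")
"lpbbpa": s[0]='l' != s[-1]='a' -> False
= False


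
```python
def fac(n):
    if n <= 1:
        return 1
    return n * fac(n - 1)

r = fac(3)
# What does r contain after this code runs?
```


fac(3)
= 3 * fac(2)
= 3 * 2 * fac(1)
= 3 * 2 * 1
= 6


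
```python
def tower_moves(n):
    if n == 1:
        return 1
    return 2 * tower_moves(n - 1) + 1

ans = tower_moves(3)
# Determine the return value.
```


tower_moves(3)
= 2 * tower_moves(2) + 1
= 2 * (2 * tower_moves(1) + 1) + 1
Now compute bottom-up:
tower_moves(1) = 1
tower_moves(2) = 2 * 1 + 1 = 3
tower_moves(3) = 2 * 3 + 1 = 7
= 7


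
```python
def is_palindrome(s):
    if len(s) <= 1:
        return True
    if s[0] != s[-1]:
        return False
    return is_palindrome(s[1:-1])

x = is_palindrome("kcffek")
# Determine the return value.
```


is_palindrome("kcffek")
"kcffek": s[0]='k' == s[-1]='k' -> is_palindrome("cffe")
"cffe": s[0]='c' != s[-1]='e' -> False
= False


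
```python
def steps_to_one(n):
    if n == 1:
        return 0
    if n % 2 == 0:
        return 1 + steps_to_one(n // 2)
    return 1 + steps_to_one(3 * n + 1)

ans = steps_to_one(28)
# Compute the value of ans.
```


steps_to_one(28)
28 is even -> steps_to_one(14)
14 is even -> steps_to_one(7)
7 is odd -> 3*7+1 = 22 -> steps_to_one(22)
22 is even -> steps_to_one(11)
11 is odd -> 3*11+1 = 34 -> steps_to_one(34)
34 is even -> steps_to_one(17)
17 is odd -> 3*17+1 = 52 -> steps_to_one(52)
52 is even -> steps_to_one(26)
26 is even -> steps_to_one(13)
13 is odd -> 3*13+1 = 40 -> steps_to_one(40)
40 is even -> steps_to_one(20)
20 is even -> steps_to_one(10)
10 is even -> steps_to_one(5)
5 is odd -> 3*5+1 = 16 -> steps_to_one(16)
16 is even -> steps_to_one(8)
8 is even -> steps_to_one(4)
4 is even -> steps_to_one(2)
2 is even -> steps_to_one(1)
Reached 1 after 18 steps
= 18


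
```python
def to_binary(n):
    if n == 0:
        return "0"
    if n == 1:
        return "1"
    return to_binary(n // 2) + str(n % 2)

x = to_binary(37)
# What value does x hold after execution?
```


to_binary(37)
= to_binary(18) + "1"
= to_binary(9) + "0" + "1"
= to_binary(4) + "1" + "0" + "1"
= to_binary(2) + "0" + "1" + "0" + "1"
= to_binary(1) + "0" + "0" + "1" + "0" + "1"
= "1" + "0" + "0" + "1" + "0" + "1"
= "100101"


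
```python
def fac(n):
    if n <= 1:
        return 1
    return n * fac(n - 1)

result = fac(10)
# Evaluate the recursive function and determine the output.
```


fac(10)
= 10 * fac(9)
= 10 * 9 * fac(8)
= 10 * 9 * 8 * fac(7)
= 10 * 9 * 8 * 7 * fac(6)
= 10 * 9 * 8 * 7 * 6 * fac(5)
= 10 * 9 * 8 * 7 * 6 * 5 * fac(4)
= 10 * 9 * 8 * 7 * 6 * 5 * 4 * fac(3)
= 10 * 9 * 8 * 7 * 6 * 5 * 4 * 3 * fac(2)
= 10 * 9 * 8 * 7 * 6 * 5 * 4 * 3 * 2 * fac(1)
= 10 * 9 * 8 * 7 * 6 * 5 * 4 * 3 * 2 * 1
= 3628800


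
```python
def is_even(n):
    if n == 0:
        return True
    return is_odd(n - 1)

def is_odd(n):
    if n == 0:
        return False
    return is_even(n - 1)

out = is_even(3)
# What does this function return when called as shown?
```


is_even(3)
= is_odd(2)
= is_even(1)
= is_odd(0)
n == 0: return False
= False


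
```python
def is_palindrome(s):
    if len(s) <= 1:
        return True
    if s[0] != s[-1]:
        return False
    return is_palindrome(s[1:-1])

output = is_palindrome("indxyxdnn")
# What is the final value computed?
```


is_palindrome("indxyxdnn")
"indxyxdnn": s[0]='i' != s[-1]='n' -> False
= False


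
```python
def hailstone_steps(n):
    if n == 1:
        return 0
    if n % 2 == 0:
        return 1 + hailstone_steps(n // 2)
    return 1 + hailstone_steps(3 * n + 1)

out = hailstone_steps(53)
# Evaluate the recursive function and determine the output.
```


hailstone_steps(53)
53 is odd -> 3*53+1 = 160 -> hailstone_steps(160)
160 is even -> hailstone_steps(80)
80 is even -> hailstone_steps(40)
40 is even -> hailstone_steps(20)
20 is even -> hailstone_steps(10)
10 is even -> hailstone_steps(5)
5 is odd -> 3*5+1 = 16 -> hailstone_steps(16)
16 is even -> hailstone_steps(8)
8 is even -> hailstone_steps(4)
4 is even -> hailstone_steps(2)
2 is even -> hailstone_steps(1)
Reached 1 after 11 steps
= 11


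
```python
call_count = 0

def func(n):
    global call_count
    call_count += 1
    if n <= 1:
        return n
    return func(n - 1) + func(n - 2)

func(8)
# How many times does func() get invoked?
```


func(8) calls func(7) and func(6); each non-base call branches into two more.
Let C(k) = total number of calls made by func(k), including the call to func(k) itself.
Base cases: C(0) = 1, C(1) = 1
Recurrence: C(k) = 1 + C(k-1) + C(k-2)
  C(2) = 1 + C(1) + C(0) = 1 + 1 + 1 = 3
  C(3) = 1 + C(2) + C(1) = 1 + 3 + 1 = 5
  C(4) = 1 + C(3) + C(2) = 1 + 5 + 3 = 9
  C(5) = 1 + C(4) + C(3) = 1 + 9 + 5 = 15
  C(6) = 1 + C(5) + C(4) = 1 + 15 + 9 = 25
  C(7) = 1 + C(6) + C(5) = 1 + 25 + 15 = 41
  C(8) = 1 + C(7) + C(6) = 1 + 41 + 25 = 67
Total calls = C(8) = 67


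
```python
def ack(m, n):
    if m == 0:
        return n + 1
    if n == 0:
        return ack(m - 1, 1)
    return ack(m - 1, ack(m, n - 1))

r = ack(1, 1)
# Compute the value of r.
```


ack(1, 1)
= ack(0, ack(1, 0))
First compute ack(1, 0) = 2
= ack(0, 2)
= 3


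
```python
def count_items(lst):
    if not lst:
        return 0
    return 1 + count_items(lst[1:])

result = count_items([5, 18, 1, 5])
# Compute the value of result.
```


count_items([5, 18, 1, 5])
= 1 + count_items([18, 1, 5])
= 1 + 1 + count_items([1, 5])
= 1 + 1 + 1 + count_items([5])
= 1 + 1 + 1 + 1 + count_items([])
= 1 + 1 + 1 + 1 + 0
= 4


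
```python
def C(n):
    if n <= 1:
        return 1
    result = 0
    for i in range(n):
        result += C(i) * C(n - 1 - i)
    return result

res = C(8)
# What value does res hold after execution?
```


C(8)
= sum of C(i) * C(8-1-i) for i in 0..7
First compute sub-values bottom-up:
  C(0) = 1, C(1) = 1
  C(2) = 1*1 + 1*1 = 2
  C(3) = 1*2 + 1*1 + 2*1 = 5
  C(4) = 1*5 + 1*2 + 2*1 + 5*1 = 14
  C(5) = 1*14 + 1*5 + 2*2 + 5*1 + 14*1 = 42
  C(6) = 1*42 + 1*14 + 2*5 + 5*2 + 14*1 + 42*1 = 132
  C(7) = 1*132 + 1*42 + 2*14 + 5*5 + 14*2 + 42*1 + 132*1 = 429
Now C(8):
  C(0)*C(7) = 1*429 = 429
  C(1)*C(6) = 1*132 = 132
  C(2)*C(5) = 2*42 = 84
  C(3)*C(4) = 5*14 = 70
  C(4)*C(3) = 14*5 = 70
  C(5)*C(2) = 42*2 = 84
  C(6)*C(1) = 132*1 = 132
  C(7)*C(0) = 429*1 = 429
= 429 + 132 + 84 + 70 + 70 + 84 + 132 + 429
= 1430


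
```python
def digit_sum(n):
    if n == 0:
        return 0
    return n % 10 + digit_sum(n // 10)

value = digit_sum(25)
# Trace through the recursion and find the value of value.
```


digit_sum(25)
= 5 + digit_sum(2)
= 5 + 2 + digit_sum(0)
= 5 + 2 + 0
= 7


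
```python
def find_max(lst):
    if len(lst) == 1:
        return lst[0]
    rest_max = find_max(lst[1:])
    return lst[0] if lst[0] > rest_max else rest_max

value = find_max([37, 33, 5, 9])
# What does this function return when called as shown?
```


find_max([37, 33, 5, 9])
= compare 37 with find_max([33, 5, 9])
= compare 33 with find_max([5, 9])
= compare 5 with find_max([9])
Base: find_max([9]) = 9
compare 5 with 9: max = 9
compare 33 with 9: max = 33
compare 37 with 33: max = 37
= 37


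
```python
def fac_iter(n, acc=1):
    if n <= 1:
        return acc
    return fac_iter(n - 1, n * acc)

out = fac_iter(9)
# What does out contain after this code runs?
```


fac_iter(9, 1)
= fac_iter(8, 9 * 1) = fac_iter(8, 9)
= fac_iter(7, 8 * 9) = fac_iter(7, 72)
= fac_iter(6, 7 * 72) = fac_iter(6, 504)
= fac_iter(5, 6 * 504) = fac_iter(5, 3024)
= fac_iter(4, 5 * 3024) = fac_iter(4, 15120)
= fac_iter(3, 4 * 15120) = fac_iter(3, 60480)
= fac_iter(2, 3 * 60480) = fac_iter(2, 181440)
= fac_iter(1, 2 * 181440) = fac_iter(1, 362880)
n <= 1, return acc = 362880


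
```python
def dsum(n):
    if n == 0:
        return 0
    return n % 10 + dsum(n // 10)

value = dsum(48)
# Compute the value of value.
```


dsum(48)
= 8 + dsum(4)
= 8 + 4 + dsum(0)
= 8 + 4 + 0
= 12


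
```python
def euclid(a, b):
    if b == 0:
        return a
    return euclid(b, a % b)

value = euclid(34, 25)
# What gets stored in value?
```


euclid(34, 25)
= euclid(25, 34 % 25) = euclid(25, 9)
= euclid(9, 25 % 9) = euclid(9, 7)
= euclid(7, 9 % 7) = euclid(7, 2)
= euclid(2, 7 % 2) = euclid(2, 1)
= euclid(1, 2 % 1) = euclid(1, 0)
b == 0, return a = 1


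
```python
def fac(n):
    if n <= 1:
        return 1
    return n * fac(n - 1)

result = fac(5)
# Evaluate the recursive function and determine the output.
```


fac(5)
= 5 * fac(4)
= 5 * 4 * fac(3)
= 5 * 4 * 3 * fac(2)
= 5 * 4 * 3 * 2 * fac(1)
= 5 * 4 * 3 * 2 * 1
= 120


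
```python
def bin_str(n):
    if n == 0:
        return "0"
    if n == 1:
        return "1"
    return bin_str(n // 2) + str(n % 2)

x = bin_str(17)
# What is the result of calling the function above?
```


bin_str(17)
= bin_str(8) + "1"
= bin_str(4) + "0" + "1"
= bin_str(2) + "0" + "0" + "1"
= bin_str(1) + "0" + "0" + "0" + "1"
= "1" + "0" + "0" + "0" + "1"
= "10001"


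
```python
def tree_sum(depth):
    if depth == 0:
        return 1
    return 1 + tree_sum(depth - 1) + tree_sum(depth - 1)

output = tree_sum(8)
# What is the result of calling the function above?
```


tree_sum(8)
= 1 + tree_sum(7) + tree_sum(7)
= 1 + 2 * tree_sum(7)
tree_sum(k) = 2^(k+1) - 1
tree_sum(0) = 1
tree_sum(1) = 3
tree_sum(2) = 7
tree_sum(3) = 15
tree_sum(4) = 31
tree_sum(8) = 2^9 - 1 = 511


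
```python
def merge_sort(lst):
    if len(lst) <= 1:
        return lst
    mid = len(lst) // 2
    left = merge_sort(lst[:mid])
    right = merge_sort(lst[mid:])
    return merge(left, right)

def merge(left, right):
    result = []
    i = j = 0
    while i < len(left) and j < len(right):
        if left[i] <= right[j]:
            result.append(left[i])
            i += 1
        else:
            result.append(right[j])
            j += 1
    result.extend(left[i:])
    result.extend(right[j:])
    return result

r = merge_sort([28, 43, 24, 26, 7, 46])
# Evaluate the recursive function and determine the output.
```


merge_sort([28, 43, 24, 26, 7, 46])
Split into [28, 43, 24] and [26, 7, 46]
Left sorted: [24, 28, 43]
Right sorted: [7, 26, 46]
Merge [24, 28, 43] and [7, 26, 46]
= [7, 24, 26, 28, 43, 46]


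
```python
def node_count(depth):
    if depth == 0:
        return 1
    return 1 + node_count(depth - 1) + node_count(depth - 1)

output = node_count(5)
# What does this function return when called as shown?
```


node_count(5)
= 1 + node_count(4) + node_count(4)
= 1 + 2 * node_count(4)
node_count(k) = 2^(k+1) - 1
node_count(0) = 1
node_count(1) = 3
node_count(2) = 7
node_count(3) = 15
node_count(4) = 31
node_count(5) = 2^6 - 1 = 63


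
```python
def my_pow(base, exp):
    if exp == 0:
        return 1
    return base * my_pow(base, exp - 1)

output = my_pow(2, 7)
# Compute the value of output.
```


my_pow(2, 7)
= 2 * my_pow(2, 6)
= 2 * 2 * my_pow(2, 5)
= 2 * 2 * 2 * my_pow(2, 4)
= 2 * 2 * 2 * 2 * my_pow(2, 3)
= 2 * 2 * 2 * 2 * 2 * my_pow(2, 2)
= 2 * 2 * 2 * 2 * 2 * 2 * my_pow(2, 1)
= 2 * 2 * 2 * 2 * 2 * 2 * 2 * my_pow(2, 0)
= 2 * 2 * 2 * 2 * 2 * 2 * 2 * 1
= 128


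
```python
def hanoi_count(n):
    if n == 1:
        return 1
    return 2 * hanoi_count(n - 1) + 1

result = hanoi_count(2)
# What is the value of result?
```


hanoi_count(2)
= 2 * hanoi_count(1) + 1
Now compute bottom-up:
hanoi_count(1) = 1
hanoi_count(2) = 2 * 1 + 1 = 3
= 3


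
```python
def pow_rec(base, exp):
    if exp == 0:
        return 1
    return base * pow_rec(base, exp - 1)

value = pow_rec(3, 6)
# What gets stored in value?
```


pow_rec(3, 6)
= 3 * pow_rec(3, 5)
= 3 * 3 * pow_rec(3, 4)
= 3 * 3 * 3 * pow_rec(3, 3)
= 3 * 3 * 3 * 3 * pow_rec(3, 2)
= 3 * 3 * 3 * 3 * 3 * pow_rec(3, 1)
= 3 * 3 * 3 * 3 * 3 * 3 * pow_rec(3, 0)
= 3 * 3 * 3 * 3 * 3 * 3 * 1
= 729


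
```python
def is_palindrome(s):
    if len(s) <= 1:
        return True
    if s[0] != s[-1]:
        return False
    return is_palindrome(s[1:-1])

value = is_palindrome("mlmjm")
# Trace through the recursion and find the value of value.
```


is_palindrome("mlmjm")
"mlmjm": s[0]='m' == s[-1]='m' -> is_palindrome("lmj")
"lmj": s[0]='l' != s[-1]='j' -> False
= False


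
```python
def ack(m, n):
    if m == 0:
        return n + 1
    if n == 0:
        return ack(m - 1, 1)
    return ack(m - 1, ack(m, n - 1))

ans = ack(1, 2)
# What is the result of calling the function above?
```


ack(1, 2)
= ack(0, ack(1, 1))
First compute ack(1, 1) = 3
= ack(0, 3)
= 4


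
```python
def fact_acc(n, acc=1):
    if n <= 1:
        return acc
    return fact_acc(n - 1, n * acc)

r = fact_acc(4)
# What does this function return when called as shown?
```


fact_acc(4, 1)
= fact_acc(3, 4 * 1) = fact_acc(3, 4)
= fact_acc(2, 3 * 4) = fact_acc(2, 12)
= fact_acc(1, 2 * 12) = fact_acc(1, 24)
n <= 1, return acc = 24


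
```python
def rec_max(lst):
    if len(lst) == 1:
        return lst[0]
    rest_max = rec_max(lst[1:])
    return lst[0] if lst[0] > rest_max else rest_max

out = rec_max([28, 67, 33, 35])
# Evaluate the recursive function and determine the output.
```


rec_max([28, 67, 33, 35])
= compare 28 with rec_max([67, 33, 35])
= compare 67 with rec_max([33, 35])
= compare 33 with rec_max([35])
Base: rec_max([35]) = 35
compare 33 with 35: max = 35
compare 67 with 35: max = 67
compare 28 with 67: max = 67
= 67


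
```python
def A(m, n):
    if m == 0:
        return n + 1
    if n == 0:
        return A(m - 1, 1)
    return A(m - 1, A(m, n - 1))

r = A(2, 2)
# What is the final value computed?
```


A(2, 2)
= A(1, A(2, 1))
First compute A(2, 1) = 5
= A(1, 5)
= 7


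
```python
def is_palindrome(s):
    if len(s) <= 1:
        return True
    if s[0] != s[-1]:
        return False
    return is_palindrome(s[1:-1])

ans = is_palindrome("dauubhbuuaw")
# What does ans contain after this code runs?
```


is_palindrome("dauubhbuuaw")
"dauubhbuuaw": s[0]='d' != s[-1]='w' -> False
= False


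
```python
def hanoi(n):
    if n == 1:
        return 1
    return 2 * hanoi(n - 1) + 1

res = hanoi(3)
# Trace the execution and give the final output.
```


hanoi(3)
= 2 * hanoi(2) + 1
= 2 * (2 * hanoi(1) + 1) + 1
Now compute bottom-up:
hanoi(1) = 1
hanoi(2) = 2 * 1 + 1 = 3
hanoi(3) = 2 * 3 + 1 = 7
= 7


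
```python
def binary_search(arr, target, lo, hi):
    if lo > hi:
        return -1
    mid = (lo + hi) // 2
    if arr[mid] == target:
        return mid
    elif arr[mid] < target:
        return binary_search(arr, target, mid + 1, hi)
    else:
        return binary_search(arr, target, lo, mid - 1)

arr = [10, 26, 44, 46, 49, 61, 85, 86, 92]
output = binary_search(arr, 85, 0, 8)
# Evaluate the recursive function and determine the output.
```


binary_search(arr, 85, 0, 8)
lo=0, hi=8, mid=4, arr[mid]=49
49 < 85, search right half
lo=5, hi=8, mid=6, arr[mid]=85
arr[6] == 85, found at index 6
= 6


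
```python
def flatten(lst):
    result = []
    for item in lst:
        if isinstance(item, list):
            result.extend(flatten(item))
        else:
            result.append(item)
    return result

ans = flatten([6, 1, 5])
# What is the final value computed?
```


flatten([6, 1, 5])
Processing each element:
  6 is not a list -> append 6
  1 is not a list -> append 1
  5 is not a list -> append 5
= [6, 1, 5]


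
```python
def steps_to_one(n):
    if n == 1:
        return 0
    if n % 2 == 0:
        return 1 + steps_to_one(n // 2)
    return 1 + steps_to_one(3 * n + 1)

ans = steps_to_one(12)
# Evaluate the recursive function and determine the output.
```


steps_to_one(12)
12 is even -> steps_to_one(6)
6 is even -> steps_to_one(3)
3 is odd -> 3*3+1 = 10 -> steps_to_one(10)
10 is even -> steps_to_one(5)
5 is odd -> 3*5+1 = 16 -> steps_to_one(16)
16 is even -> steps_to_one(8)
8 is even -> steps_to_one(4)
4 is even -> steps_to_one(2)
2 is even -> steps_to_one(1)
Reached 1 after 9 steps
= 9


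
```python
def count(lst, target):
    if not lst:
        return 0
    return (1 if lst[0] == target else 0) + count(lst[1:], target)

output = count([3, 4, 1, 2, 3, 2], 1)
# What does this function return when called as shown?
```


count([3, 4, 1, 2, 3, 2], 1)
lst[0]=3 != 1: 0 + count([4, 1, 2, 3, 2], 1)
lst[0]=4 != 1: 0 + count([1, 2, 3, 2], 1)
lst[0]=1 == 1: 1 + count([2, 3, 2], 1)
lst[0]=2 != 1: 0 + count([3, 2], 1)
lst[0]=3 != 1: 0 + count([2], 1)
lst[0]=2 != 1: 0 + count([], 1)
= 1


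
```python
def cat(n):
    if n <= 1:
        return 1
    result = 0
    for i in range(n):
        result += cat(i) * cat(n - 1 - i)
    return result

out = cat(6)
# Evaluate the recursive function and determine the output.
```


cat(6)
= sum of cat(i) * cat(6-1-i) for i in 0..5
First compute sub-values bottom-up:
  cat(0) = 1, cat(1) = 1
  cat(2) = 1*1 + 1*1 = 2
  cat(3) = 1*2 + 1*1 + 2*1 = 5
  cat(4) = 1*5 + 1*2 + 2*1 + 5*1 = 14
  cat(5) = 1*14 + 1*5 + 2*2 + 5*1 + 14*1 = 42
Now cat(6):
  cat(0)*cat(5) = 1*42 = 42
  cat(1)*cat(4) = 1*14 = 14
  cat(2)*cat(3) = 2*5 = 10
  cat(3)*cat(2) = 5*2 = 10
  cat(4)*cat(1) = 14*1 = 14
  cat(5)*cat(0) = 42*1 = 42
= 42 + 14 + 10 + 10 + 14 + 42
= 132


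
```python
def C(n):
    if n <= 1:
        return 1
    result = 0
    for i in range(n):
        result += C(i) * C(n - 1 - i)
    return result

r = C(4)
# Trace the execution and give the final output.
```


C(4)
= sum of C(i) * C(4-1-i) for i in 0..3
First compute sub-values bottom-up:
  C(0) = 1, C(1) = 1
  C(2) = 1*1 + 1*1 = 2
  C(3) = 1*2 + 1*1 + 2*1 = 5
Now C(4):
  C(0)*C(3) = 1*5 = 5
  C(1)*C(2) = 1*2 = 2
  C(2)*C(1) = 2*1 = 2
  C(3)*C(0) = 5*1 = 5
= 5 + 2 + 2 + 5
= 14


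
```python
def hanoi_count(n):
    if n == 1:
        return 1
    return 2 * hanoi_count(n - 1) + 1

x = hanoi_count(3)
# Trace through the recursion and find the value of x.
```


hanoi_count(3)
= 2 * hanoi_count(2) + 1
= 2 * (2 * hanoi_count(1) + 1) + 1
Now compute bottom-up:
hanoi_count(1) = 1
hanoi_count(2) = 2 * 1 + 1 = 3
hanoi_count(3) = 2 * 3 + 1 = 7
= 7


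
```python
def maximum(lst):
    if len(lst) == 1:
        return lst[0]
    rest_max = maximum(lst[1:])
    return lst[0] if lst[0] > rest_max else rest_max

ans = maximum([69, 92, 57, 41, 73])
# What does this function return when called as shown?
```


maximum([69, 92, 57, 41, 73])
= compare 69 with maximum([92, 57, 41, 73])
= compare 92 with maximum([57, 41, 73])
= compare 57 with maximum([41, 73])
= compare 41 with maximum([73])
Base: maximum([73]) = 73
compare 41 with 73: max = 73
compare 57 with 73: max = 73
compare 92 with 73: max = 92
compare 69 with 92: max = 92
= 92


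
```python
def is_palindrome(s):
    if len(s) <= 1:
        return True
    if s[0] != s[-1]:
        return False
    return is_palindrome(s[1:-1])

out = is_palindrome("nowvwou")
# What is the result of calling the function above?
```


is_palindrome("nowvwou")
"nowvwou": s[0]='n' != s[-1]='u' -> False
= False


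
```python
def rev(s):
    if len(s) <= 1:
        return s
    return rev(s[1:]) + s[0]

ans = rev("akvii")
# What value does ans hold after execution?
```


rev("akvii")
= rev("kvii") + "a"
= rev("vii") + "k" + "a"
= rev("ii") + "v" + "k" + "a"
= rev("i") + "i" + "v" + "k" + "a"
= "i" + "i" + "v" + "k" + "a"
= "iivka"


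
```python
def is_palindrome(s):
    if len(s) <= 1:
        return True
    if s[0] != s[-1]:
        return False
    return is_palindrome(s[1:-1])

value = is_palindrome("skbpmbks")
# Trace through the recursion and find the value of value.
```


is_palindrome("skbpmbks")
"skbpmbks": s[0]='s' == s[-1]='s' -> is_palindrome("kbpmbk")
"kbpmbk": s[0]='k' == s[-1]='k' -> is_palindrome("bpmb")
"bpmb": s[0]='b' == s[-1]='b' -> is_palindrome("pm")
"pm": s[0]='p' != s[-1]='m' -> False
= False


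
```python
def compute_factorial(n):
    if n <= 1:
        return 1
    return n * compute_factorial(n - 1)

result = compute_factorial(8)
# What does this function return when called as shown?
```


compute_factorial(8)
= 8 * compute_factorial(7)
= 8 * 7 * compute_factorial(6)
= 8 * 7 * 6 * compute_factorial(5)
= 8 * 7 * 6 * 5 * compute_factorial(4)
= 8 * 7 * 6 * 5 * 4 * compute_factorial(3)
= 8 * 7 * 6 * 5 * 4 * 3 * compute_factorial(2)
= 8 * 7 * 6 * 5 * 4 * 3 * 2 * compute_factorial(1)
= 8 * 7 * 6 * 5 * 4 * 3 * 2 * 1
= 40320


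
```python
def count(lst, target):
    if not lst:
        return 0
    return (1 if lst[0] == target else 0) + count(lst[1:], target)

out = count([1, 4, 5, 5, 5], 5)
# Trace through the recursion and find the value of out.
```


count([1, 4, 5, 5, 5], 5)
lst[0]=1 != 5: 0 + count([4, 5, 5, 5], 5)
lst[0]=4 != 5: 0 + count([5, 5, 5], 5)
lst[0]=5 == 5: 1 + count([5, 5], 5)
lst[0]=5 == 5: 1 + count([5], 5)
lst[0]=5 == 5: 1 + count([], 5)
= 3


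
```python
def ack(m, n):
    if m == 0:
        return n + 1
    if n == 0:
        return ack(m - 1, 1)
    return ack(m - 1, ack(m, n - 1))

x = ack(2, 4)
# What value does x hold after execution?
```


ack(2, 4)
= ack(1, ack(2, 3))
First compute ack(2, 3) = 9
= ack(1, 9)
= 11


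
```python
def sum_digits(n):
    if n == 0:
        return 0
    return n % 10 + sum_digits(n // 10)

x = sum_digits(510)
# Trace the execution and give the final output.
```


sum_digits(510)
= 0 + sum_digits(51)
= 0 + 1 + sum_digits(5)
= 0 + 1 + 5 + sum_digits(0)
= 0 + 1 + 5 + 0
= 6


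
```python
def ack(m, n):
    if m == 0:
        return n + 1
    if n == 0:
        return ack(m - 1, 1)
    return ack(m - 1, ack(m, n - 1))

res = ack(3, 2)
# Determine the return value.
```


ack(3, 2)
= ack(2, ack(3, 1))
First compute ack(3, 1) = 13
= ack(2, 13)
= 29


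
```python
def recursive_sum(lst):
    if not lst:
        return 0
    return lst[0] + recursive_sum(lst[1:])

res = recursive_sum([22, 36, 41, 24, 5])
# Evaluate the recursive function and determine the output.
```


recursive_sum([22, 36, 41, 24, 5])
= 22 + recursive_sum([36, 41, 24, 5])
= 22 + 36 + recursive_sum([41, 24, 5])
= 22 + 36 + 41 + recursive_sum([24, 5])
= 22 + 36 + 41 + 24 + recursive_sum([5])
= 22 + 36 + 41 + 24 + 5 + recursive_sum([])
= 22 + 36 + 41 + 24 + 5 + 0
= 128


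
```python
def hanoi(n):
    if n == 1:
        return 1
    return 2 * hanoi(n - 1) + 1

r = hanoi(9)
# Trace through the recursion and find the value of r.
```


hanoi(9)
= 2 * hanoi(8) + 1
= 2 * (2 * hanoi(7) + 1) + 1
= 2 * (2 * (2 * hanoi(6) + 1) + 1) + 1
= 2 * (2 * (2 * (2 * hanoi(5) + 1) + 1) + 1) + 1
= 2 * (2 * (2 * (2 * (2 * hanoi(4) + 1) + 1) + 1) + 1) + 1
= 2 * (2 * (2 * (2 * (2 * (2 * hanoi(3) + 1) + 1) + 1) + 1) + 1) + 1
= 2 * (2 * (2 * (2 * (2 * (2 * (2 * hanoi(2) + 1) + 1) + 1) + 1) + 1) + 1) + 1
= 2 * (2 * (2 * (2 * (2 * (2 * (2 * (2 * hanoi(1) + 1) + 1) + 1) + 1) + 1) + 1) + 1) + 1
Now compute bottom-up:
hanoi(1) = 1
hanoi(2) = 2 * 1 + 1 = 3
hanoi(3) = 2 * 3 + 1 = 7
hanoi(4) = 2 * 7 + 1 = 15
hanoi(5) = 2 * 15 + 1 = 31
hanoi(6) = 2 * 31 + 1 = 63
hanoi(7) = 2 * 63 + 1 = 127
hanoi(8) = 2 * 127 + 1 = 255
hanoi(9) = 2 * 255 + 1 = 511
= 511


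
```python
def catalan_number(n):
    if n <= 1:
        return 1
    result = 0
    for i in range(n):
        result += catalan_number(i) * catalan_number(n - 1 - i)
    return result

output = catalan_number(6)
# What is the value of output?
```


catalan_number(6)
= sum of catalan_number(i) * catalan_number(6-1-i) for i in 0..5
First compute sub-values bottom-up:
  catalan_number(0) = 1, catalan_number(1) = 1
  catalan_number(2) = 1*1 + 1*1 = 2
  catalan_number(3) = 1*2 + 1*1 + 2*1 = 5
  catalan_number(4) = 1*5 + 1*2 + 2*1 + 5*1 = 14
  catalan_number(5) = 1*14 + 1*5 + 2*2 + 5*1 + 14*1 = 42
Now catalan_number(6):
  catalan_number(0)*catalan_number(5) = 1*42 = 42
  catalan_number(1)*catalan_number(4) = 1*14 = 14
  catalan_number(2)*catalan_number(3) = 2*5 = 10
  catalan_number(3)*catalan_number(2) = 5*2 = 10
  catalan_number(4)*catalan_number(1) = 14*1 = 14
  catalan_number(5)*catalan_number(0) = 42*1 = 42
= 42 + 14 + 10 + 10 + 14 + 42
= 132


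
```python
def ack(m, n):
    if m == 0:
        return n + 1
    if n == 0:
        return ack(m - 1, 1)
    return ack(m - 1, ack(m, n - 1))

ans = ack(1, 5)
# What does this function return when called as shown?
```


ack(1, 5)
= ack(0, ack(1, 4))
First compute ack(1, 4) = 6
= ack(0, 6)
= 7


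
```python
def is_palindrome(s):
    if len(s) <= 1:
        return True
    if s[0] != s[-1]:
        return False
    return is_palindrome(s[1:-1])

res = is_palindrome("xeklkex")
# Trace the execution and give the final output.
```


is_palindrome("xeklkex")
"xeklkex": s[0]='x' == s[-1]='x' -> is_palindrome("eklke")
"eklke": s[0]='e' == s[-1]='e' -> is_palindrome("klk")
"klk": s[0]='k' == s[-1]='k' -> is_palindrome("l")
"l": len <= 1 -> True
= True


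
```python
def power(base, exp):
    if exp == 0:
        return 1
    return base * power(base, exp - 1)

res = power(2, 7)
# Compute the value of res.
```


power(2, 7)
= 2 * power(2, 6)
= 2 * 2 * power(2, 5)
= 2 * 2 * 2 * power(2, 4)
= 2 * 2 * 2 * 2 * power(2, 3)
= 2 * 2 * 2 * 2 * 2 * power(2, 2)
= 2 * 2 * 2 * 2 * 2 * 2 * power(2, 1)
= 2 * 2 * 2 * 2 * 2 * 2 * 2 * power(2, 0)
= 2 * 2 * 2 * 2 * 2 * 2 * 2 * 1
= 128


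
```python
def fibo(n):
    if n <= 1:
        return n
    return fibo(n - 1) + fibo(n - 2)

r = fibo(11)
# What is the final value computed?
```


fibo(11)
= fibo(10) + fibo(9)
= (fibo(9) + fibo(8)) + fibo(9)
Computing bottom-up: fibo(0)=0, fibo(1)=1, fibo(2)=1, fibo(3)=2, fibo(4)=3, fibo(5)=5, fibo(6)=8, fibo(7)=13, fibo(8)=21, fibo(9)=34, fibo(10)=55, fibo(11)=89
= 89


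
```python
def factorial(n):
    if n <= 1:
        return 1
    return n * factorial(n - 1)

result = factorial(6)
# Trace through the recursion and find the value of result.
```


factorial(6)
= 6 * factorial(5)
= 6 * 5 * factorial(4)
= 6 * 5 * 4 * factorial(3)
= 6 * 5 * 4 * 3 * factorial(2)
= 6 * 5 * 4 * 3 * 2 * factorial(1)
= 6 * 5 * 4 * 3 * 2 * 1
= 720


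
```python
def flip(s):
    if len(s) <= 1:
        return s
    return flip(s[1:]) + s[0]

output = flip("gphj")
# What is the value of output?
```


flip("gphj")
= flip("phj") + "g"
= flip("hj") + "p" + "g"
= flip("j") + "h" + "p" + "g"
= "j" + "h" + "p" + "g"
= "jhpg"


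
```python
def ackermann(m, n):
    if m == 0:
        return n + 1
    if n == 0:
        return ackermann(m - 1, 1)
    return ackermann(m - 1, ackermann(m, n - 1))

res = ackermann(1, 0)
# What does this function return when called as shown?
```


ackermann(1, 0)
n == 0: return ackermann(0, 1)
= ackermann(0, 1) = 2
= 2


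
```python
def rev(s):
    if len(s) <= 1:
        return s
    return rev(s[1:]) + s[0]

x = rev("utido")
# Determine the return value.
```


rev("utido")
= rev("tido") + "u"
= rev("ido") + "t" + "u"
= rev("do") + "i" + "t" + "u"
= rev("o") + "d" + "i" + "t" + "u"
= "o" + "d" + "i" + "t" + "u"
= "oditu"


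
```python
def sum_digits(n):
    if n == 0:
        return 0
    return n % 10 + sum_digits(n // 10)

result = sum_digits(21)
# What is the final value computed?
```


sum_digits(21)
= 1 + sum_digits(2)
= 1 + 2 + sum_digits(0)
= 1 + 2 + 0
= 3


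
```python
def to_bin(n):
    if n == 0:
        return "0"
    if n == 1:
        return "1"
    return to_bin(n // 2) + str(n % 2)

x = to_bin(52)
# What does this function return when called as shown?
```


to_bin(52)
= to_bin(26) + "0"
= to_bin(13) + "0" + "0"
= to_bin(6) + "1" + "0" + "0"
= to_bin(3) + "0" + "1" + "0" + "0"
= to_bin(1) + "1" + "0" + "1" + "0" + "0"
= "1" + "1" + "0" + "1" + "0" + "0"
= "110100"


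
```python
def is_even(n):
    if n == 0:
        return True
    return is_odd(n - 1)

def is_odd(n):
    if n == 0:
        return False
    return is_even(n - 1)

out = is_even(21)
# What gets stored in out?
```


is_even(21)
= is_odd(20)
= is_even(19)
= is_odd(18)
= is_even(17)
= is_odd(16)
= is_even(15)
= is_odd(14)
= is_even(13)
= is_odd(12)
= is_even(11)
= is_odd(10)
= is_even(9)
= is_odd(8)
= is_even(7)
= is_odd(6)
= is_even(5)
= is_odd(4)
= is_even(3)
= is_odd(2)
= is_even(1)
= is_odd(0)
n == 0: return False
= False


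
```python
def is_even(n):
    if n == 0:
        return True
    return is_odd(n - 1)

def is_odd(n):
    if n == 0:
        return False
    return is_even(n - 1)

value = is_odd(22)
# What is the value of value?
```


is_odd(22)
= is_even(21)
= is_odd(20)
= is_even(19)
= is_odd(18)
= is_even(17)
= is_odd(16)
= is_even(15)
= is_odd(14)
= is_even(13)
= is_odd(12)
= is_even(11)
= is_odd(10)
= is_even(9)
= is_odd(8)
= is_even(7)
= is_odd(6)
= is_even(5)
= is_odd(4)
= is_even(3)
= is_odd(2)
= is_even(1)
= is_odd(0)
n == 0: return False
= False


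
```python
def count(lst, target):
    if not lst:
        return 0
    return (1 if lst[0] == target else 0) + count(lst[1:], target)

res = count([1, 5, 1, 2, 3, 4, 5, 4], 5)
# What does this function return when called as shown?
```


count([1, 5, 1, 2, 3, 4, 5, 4], 5)
lst[0]=1 != 5: 0 + count([5, 1, 2, 3, 4, 5, 4], 5)
lst[0]=5 == 5: 1 + count([1, 2, 3, 4, 5, 4], 5)
lst[0]=1 != 5: 0 + count([2, 3, 4, 5, 4], 5)
lst[0]=2 != 5: 0 + count([3, 4, 5, 4], 5)
lst[0]=3 != 5: 0 + count([4, 5, 4], 5)
lst[0]=4 != 5: 0 + count([5, 4], 5)
lst[0]=5 == 5: 1 + count([4], 5)
lst[0]=4 != 5: 0 + count([], 5)
= 2


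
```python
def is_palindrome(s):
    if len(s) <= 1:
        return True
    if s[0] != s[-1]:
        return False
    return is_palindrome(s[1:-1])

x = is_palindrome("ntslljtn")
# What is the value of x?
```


is_palindrome("ntslljtn")
"ntslljtn": s[0]='n' == s[-1]='n' -> is_palindrome("tslljt")
"tslljt": s[0]='t' == s[-1]='t' -> is_palindrome("sllj")
"sllj": s[0]='s' != s[-1]='j' -> False
= False


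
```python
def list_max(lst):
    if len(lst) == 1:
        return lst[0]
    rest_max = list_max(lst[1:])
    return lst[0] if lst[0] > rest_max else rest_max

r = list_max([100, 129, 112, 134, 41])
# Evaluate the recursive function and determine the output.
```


list_max([100, 129, 112, 134, 41])
= compare 100 with list_max([129, 112, 134, 41])
= compare 129 with list_max([112, 134, 41])
= compare 112 with list_max([134, 41])
= compare 134 with list_max([41])
Base: list_max([41]) = 41
compare 134 with 41: max = 134
compare 112 with 134: max = 134
compare 129 with 134: max = 134
compare 100 with 134: max = 134
= 134


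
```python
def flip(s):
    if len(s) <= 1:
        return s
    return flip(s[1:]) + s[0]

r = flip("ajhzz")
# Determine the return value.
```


flip("ajhzz")
= flip("jhzz") + "a"
= flip("hzz") + "j" + "a"
= flip("zz") + "h" + "j" + "a"
= flip("z") + "z" + "h" + "j" + "a"
= "z" + "z" + "h" + "j" + "a"
= "zzhja"


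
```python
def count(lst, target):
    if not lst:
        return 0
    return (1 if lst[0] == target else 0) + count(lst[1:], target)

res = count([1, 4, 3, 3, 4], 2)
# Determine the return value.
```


count([1, 4, 3, 3, 4], 2)
lst[0]=1 != 2: 0 + count([4, 3, 3, 4], 2)
lst[0]=4 != 2: 0 + count([3, 3, 4], 2)
lst[0]=3 != 2: 0 + count([3, 4], 2)
lst[0]=3 != 2: 0 + count([4], 2)
lst[0]=4 != 2: 0 + count([], 2)
= 0


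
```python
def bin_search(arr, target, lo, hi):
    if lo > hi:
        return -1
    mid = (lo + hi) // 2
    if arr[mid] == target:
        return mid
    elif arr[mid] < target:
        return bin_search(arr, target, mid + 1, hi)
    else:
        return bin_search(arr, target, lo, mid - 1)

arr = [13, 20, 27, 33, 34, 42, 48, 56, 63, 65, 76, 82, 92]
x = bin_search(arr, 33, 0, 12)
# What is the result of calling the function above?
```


bin_search(arr, 33, 0, 12)
lo=0, hi=12, mid=6, arr[mid]=48
48 > 33, search left half
lo=0, hi=5, mid=2, arr[mid]=27
27 < 33, search right half
lo=3, hi=5, mid=4, arr[mid]=34
34 > 33, search left half
lo=3, hi=3, mid=3, arr[mid]=33
arr[3] == 33, found at index 3
= 3


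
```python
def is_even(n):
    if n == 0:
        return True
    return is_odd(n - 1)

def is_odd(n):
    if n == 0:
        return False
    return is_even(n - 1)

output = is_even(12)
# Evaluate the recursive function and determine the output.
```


is_even(12)
= is_odd(11)
= is_even(10)
= is_odd(9)
= is_even(8)
= is_odd(7)
= is_even(6)
= is_odd(5)
= is_even(4)
= is_odd(3)
= is_even(2)
= is_odd(1)
= is_even(0)
n == 0: return True
= True


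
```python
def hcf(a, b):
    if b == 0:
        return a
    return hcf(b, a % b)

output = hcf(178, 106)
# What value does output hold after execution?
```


hcf(178, 106)
= hcf(106, 178 % 106) = hcf(106, 72)
= hcf(72, 106 % 72) = hcf(72, 34)
= hcf(34, 72 % 34) = hcf(34, 4)
= hcf(4, 34 % 4) = hcf(4, 2)
= hcf(2, 4 % 2) = hcf(2, 0)
b == 0, return a = 2


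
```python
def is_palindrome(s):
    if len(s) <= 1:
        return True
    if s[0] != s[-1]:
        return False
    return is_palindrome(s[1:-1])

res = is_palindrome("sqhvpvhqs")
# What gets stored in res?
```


is_palindrome("sqhvpvhqs")
"sqhvpvhqs": s[0]='s' == s[-1]='s' -> is_palindrome("qhvpvhq")
"qhvpvhq": s[0]='q' == s[-1]='q' -> is_palindrome("hvpvh")
"hvpvh": s[0]='h' == s[-1]='h' -> is_palindrome("vpv")
"vpv": s[0]='v' == s[-1]='v' -> is_palindrome("p")
"p": len <= 1 -> True
= True


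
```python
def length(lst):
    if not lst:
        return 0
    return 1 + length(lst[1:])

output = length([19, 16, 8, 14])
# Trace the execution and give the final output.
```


length([19, 16, 8, 14])
= 1 + length([16, 8, 14])
= 1 + 1 + length([8, 14])
= 1 + 1 + 1 + length([14])
= 1 + 1 + 1 + 1 + length([])
= 1 + 1 + 1 + 1 + 0
= 4


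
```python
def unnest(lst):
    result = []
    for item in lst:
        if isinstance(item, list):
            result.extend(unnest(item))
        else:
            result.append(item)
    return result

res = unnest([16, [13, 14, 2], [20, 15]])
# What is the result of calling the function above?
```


unnest([16, [13, 14, 2], [20, 15]])
Processing each element:
  16 is not a list -> append 16
  [13, 14, 2] is a list -> unnest recursively -> [13, 14, 2]
  [20, 15] is a list -> unnest recursively -> [20, 15]
= [16, 13, 14, 2, 20, 15]


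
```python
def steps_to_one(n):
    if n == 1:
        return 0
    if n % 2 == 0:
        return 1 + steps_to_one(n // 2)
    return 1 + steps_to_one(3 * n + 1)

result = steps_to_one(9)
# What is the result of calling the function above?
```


steps_to_one(9)
9 is odd -> 3*9+1 = 28 -> steps_to_one(28)
28 is even -> steps_to_one(14)
14 is even -> steps_to_one(7)
7 is odd -> 3*7+1 = 22 -> steps_to_one(22)
22 is even -> steps_to_one(11)
11 is odd -> 3*11+1 = 34 -> steps_to_one(34)
34 is even -> steps_to_one(17)
17 is odd -> 3*17+1 = 52 -> steps_to_one(52)
52 is even -> steps_to_one(26)
26 is even -> steps_to_one(13)
13 is odd -> 3*13+1 = 40 -> steps_to_one(40)
40 is even -> steps_to_one(20)
20 is even -> steps_to_one(10)
10 is even -> steps_to_one(5)
5 is odd -> 3*5+1 = 16 -> steps_to_one(16)
16 is even -> steps_to_one(8)
8 is even -> steps_to_one(4)
4 is even -> steps_to_one(2)
2 is even -> steps_to_one(1)
Reached 1 after 19 steps
= 19


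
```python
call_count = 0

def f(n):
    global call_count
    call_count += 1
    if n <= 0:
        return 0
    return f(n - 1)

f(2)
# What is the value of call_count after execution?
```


f(2) calls f(1) calls ... calls f(0)
Total calls: 2 + 1 (for base case) = 3


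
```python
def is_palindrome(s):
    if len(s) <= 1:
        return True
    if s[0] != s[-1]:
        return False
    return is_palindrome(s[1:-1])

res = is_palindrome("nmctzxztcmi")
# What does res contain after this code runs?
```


is_palindrome("nmctzxztcmi")
"nmctzxztcmi": s[0]='n' != s[-1]='i' -> False
= False


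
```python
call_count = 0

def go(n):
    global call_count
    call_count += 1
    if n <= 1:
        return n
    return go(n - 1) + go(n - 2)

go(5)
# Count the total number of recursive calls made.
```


go(5) calls go(4) and go(3); each non-base call branches into two more.
Let C(k) = total number of calls made by go(k), including the call to go(k) itself.
Base cases: C(0) = 1, C(1) = 1
Recurrence: C(k) = 1 + C(k-1) + C(k-2)
  C(2) = 1 + C(1) + C(0) = 1 + 1 + 1 = 3
  C(3) = 1 + C(2) + C(1) = 1 + 3 + 1 = 5
  C(4) = 1 + C(3) + C(2) = 1 + 5 + 3 = 9
  C(5) = 1 + C(4) + C(3) = 1 + 9 + 5 = 15
Total calls = C(5) = 15
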